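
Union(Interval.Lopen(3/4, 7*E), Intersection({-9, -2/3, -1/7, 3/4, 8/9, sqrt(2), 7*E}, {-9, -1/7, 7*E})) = Union({-9, -1/7}, Interval.Lopen(3/4, 7*E))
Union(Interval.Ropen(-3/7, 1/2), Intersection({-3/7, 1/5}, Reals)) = Interval.Ropen(-3/7, 1/2)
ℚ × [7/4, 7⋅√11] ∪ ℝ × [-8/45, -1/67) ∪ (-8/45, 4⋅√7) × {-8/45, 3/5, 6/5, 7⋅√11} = (ℝ × [-8/45, -1/67)) ∪ (ℚ × [7/4, 7⋅√11]) ∪ ((-8/45, 4⋅√7) × {-8/45, 3/5, 6/5, 7⋅√11})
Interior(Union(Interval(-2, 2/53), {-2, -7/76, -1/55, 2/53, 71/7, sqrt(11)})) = Interval.open(-2, 2/53)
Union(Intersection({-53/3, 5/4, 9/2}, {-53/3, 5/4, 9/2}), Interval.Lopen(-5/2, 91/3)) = Union({-53/3}, Interval.Lopen(-5/2, 91/3))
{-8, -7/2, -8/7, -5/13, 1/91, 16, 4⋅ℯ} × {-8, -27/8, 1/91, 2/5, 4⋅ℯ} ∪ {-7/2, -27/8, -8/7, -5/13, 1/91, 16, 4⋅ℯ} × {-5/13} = ({-7/2, -27/8, -8/7, -5/13, 1/91, 16, 4⋅ℯ} × {-5/13}) ∪ ({-8, -7/2, -8/7, -5/13, 1/91, 16, 4⋅ℯ} × {-8, -27/8, 1/91, 2/5, 4⋅ℯ})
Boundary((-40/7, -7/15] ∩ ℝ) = {-40/7, -7/15}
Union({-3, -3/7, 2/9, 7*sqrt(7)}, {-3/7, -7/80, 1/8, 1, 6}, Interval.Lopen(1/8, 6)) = Union({-3, -3/7, -7/80, 7*sqrt(7)}, Interval(1/8, 6))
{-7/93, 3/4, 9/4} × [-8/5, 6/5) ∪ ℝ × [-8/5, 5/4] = ℝ × [-8/5, 5/4]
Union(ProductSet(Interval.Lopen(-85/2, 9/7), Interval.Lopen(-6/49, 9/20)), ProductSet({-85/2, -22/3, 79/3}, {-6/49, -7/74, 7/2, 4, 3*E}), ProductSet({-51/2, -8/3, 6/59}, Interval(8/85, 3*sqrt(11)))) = Union(ProductSet({-85/2, -22/3, 79/3}, {-6/49, -7/74, 7/2, 4, 3*E}), ProductSet({-51/2, -8/3, 6/59}, Interval(8/85, 3*sqrt(11))), ProductSet(Interval.Lopen(-85/2, 9/7), Interval.Lopen(-6/49, 9/20)))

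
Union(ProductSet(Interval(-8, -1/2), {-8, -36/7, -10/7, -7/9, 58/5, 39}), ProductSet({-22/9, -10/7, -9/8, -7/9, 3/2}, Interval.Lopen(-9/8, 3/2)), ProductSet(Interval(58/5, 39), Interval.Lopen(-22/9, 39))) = Union(ProductSet({-22/9, -10/7, -9/8, -7/9, 3/2}, Interval.Lopen(-9/8, 3/2)), ProductSet(Interval(-8, -1/2), {-8, -36/7, -10/7, -7/9, 58/5, 39}), ProductSet(Interval(58/5, 39), Interval.Lopen(-22/9, 39)))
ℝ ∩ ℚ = ℚ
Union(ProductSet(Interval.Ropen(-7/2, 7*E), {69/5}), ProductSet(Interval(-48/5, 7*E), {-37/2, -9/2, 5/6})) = Union(ProductSet(Interval(-48/5, 7*E), {-37/2, -9/2, 5/6}), ProductSet(Interval.Ropen(-7/2, 7*E), {69/5}))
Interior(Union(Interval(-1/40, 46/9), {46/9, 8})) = Interval.open(-1/40, 46/9)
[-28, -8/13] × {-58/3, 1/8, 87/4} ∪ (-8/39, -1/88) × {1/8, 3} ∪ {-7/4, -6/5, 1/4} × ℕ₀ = ({-7/4, -6/5, 1/4} × ℕ₀) ∪ ((-8/39, -1/88) × {1/8, 3}) ∪ ([-28, -8/13] × {-58/3, 1/8, 87/4})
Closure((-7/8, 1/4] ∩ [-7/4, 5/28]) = [-7/8, 5/28]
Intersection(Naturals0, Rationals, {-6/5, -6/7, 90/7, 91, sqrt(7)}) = {91}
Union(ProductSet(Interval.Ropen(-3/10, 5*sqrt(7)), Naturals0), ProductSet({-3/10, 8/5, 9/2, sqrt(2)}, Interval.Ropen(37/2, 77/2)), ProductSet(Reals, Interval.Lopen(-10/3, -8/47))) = Union(ProductSet({-3/10, 8/5, 9/2, sqrt(2)}, Interval.Ropen(37/2, 77/2)), ProductSet(Interval.Ropen(-3/10, 5*sqrt(7)), Naturals0), ProductSet(Reals, Interval.Lopen(-10/3, -8/47)))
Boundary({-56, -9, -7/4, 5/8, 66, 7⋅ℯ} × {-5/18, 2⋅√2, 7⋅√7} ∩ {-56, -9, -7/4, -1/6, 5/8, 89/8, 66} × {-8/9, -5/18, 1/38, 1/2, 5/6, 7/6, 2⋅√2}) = {-56, -9, -7/4, 5/8, 66} × {-5/18, 2⋅√2}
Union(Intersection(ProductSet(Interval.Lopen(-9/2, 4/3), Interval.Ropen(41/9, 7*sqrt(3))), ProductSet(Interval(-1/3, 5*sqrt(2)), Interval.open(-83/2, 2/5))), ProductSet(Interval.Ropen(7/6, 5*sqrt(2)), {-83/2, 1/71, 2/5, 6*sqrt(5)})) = ProductSet(Interval.Ropen(7/6, 5*sqrt(2)), {-83/2, 1/71, 2/5, 6*sqrt(5)})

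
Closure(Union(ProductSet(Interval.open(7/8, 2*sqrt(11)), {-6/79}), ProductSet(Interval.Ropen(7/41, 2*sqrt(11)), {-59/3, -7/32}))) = Union(ProductSet(Interval(7/41, 2*sqrt(11)), {-59/3, -7/32}), ProductSet(Interval(7/8, 2*sqrt(11)), {-6/79}))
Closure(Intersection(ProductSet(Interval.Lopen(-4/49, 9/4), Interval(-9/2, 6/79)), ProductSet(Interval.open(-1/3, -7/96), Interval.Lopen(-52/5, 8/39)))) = ProductSet(Interval(-4/49, -7/96), Interval(-9/2, 6/79))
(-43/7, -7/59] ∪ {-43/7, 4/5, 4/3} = [-43/7, -7/59] ∪ {4/5, 4/3}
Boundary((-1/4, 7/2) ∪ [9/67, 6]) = {-1/4, 6}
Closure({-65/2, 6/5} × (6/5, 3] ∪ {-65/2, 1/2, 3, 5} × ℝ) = ({-65/2, 1/2, 3, 5} × ℝ) ∪ ({-65/2, 6/5} × [6/5, 3])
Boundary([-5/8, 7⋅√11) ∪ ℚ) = (-∞, -5/8] ∪ [7⋅√11, ∞)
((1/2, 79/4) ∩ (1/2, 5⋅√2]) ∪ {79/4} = (1/2, 5⋅√2] ∪ {79/4}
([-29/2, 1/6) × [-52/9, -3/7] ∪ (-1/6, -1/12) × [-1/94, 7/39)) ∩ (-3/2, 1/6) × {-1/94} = (-1/6, -1/12) × {-1/94}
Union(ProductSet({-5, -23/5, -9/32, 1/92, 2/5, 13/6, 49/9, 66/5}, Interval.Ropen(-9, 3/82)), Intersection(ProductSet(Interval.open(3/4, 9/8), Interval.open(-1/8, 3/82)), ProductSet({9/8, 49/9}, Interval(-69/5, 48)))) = ProductSet({-5, -23/5, -9/32, 1/92, 2/5, 13/6, 49/9, 66/5}, Interval.Ropen(-9, 3/82))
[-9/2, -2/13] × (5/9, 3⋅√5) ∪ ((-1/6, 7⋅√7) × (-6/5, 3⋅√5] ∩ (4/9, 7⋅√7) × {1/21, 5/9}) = ((4/9, 7⋅√7) × {1/21, 5/9}) ∪ ([-9/2, -2/13] × (5/9, 3⋅√5))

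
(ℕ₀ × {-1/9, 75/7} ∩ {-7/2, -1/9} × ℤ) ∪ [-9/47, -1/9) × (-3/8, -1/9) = [-9/47, -1/9) × (-3/8, -1/9)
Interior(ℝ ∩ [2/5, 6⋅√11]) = (2/5, 6⋅√11)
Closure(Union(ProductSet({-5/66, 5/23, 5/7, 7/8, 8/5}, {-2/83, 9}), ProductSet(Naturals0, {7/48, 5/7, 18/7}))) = Union(ProductSet({-5/66, 5/23, 5/7, 7/8, 8/5}, {-2/83, 9}), ProductSet(Naturals0, {7/48, 5/7, 18/7}))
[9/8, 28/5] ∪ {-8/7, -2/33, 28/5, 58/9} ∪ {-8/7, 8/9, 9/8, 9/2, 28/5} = {-8/7, -2/33, 8/9, 58/9} ∪ [9/8, 28/5]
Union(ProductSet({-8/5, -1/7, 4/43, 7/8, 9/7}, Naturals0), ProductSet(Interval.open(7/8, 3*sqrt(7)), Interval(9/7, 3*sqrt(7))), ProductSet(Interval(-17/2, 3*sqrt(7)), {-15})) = Union(ProductSet({-8/5, -1/7, 4/43, 7/8, 9/7}, Naturals0), ProductSet(Interval(-17/2, 3*sqrt(7)), {-15}), ProductSet(Interval.open(7/8, 3*sqrt(7)), Interval(9/7, 3*sqrt(7))))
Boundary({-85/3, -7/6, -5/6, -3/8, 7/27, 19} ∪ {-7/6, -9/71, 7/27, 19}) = {-85/3, -7/6, -5/6, -3/8, -9/71, 7/27, 19}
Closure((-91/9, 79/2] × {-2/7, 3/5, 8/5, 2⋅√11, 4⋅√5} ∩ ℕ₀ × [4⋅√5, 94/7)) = {0, 1, …, 39} × {4⋅√5}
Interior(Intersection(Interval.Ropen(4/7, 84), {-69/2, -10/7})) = EmptySet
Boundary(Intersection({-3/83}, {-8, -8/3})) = EmptySet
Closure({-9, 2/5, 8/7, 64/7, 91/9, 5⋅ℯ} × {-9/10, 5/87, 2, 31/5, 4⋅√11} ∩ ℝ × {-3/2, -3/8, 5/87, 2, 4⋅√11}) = {-9, 2/5, 8/7, 64/7, 91/9, 5⋅ℯ} × {5/87, 2, 4⋅√11}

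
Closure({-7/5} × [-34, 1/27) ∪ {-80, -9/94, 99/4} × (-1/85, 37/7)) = ({-7/5} × [-34, 1/27]) ∪ ({-80, -9/94, 99/4} × [-1/85, 37/7])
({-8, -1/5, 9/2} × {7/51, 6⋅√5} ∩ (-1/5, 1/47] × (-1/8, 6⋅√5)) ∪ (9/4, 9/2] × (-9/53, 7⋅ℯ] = (9/4, 9/2] × (-9/53, 7⋅ℯ]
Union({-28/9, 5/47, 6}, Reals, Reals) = Reals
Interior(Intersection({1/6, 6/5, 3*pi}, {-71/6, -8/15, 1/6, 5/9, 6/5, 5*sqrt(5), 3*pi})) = EmptySet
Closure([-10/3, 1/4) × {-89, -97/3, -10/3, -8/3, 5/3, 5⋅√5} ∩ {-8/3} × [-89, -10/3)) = {-8/3} × {-89, -97/3}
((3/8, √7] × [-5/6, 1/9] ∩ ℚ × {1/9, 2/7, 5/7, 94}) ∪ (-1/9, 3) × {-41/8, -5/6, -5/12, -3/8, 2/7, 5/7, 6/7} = ((ℚ ∩ (3/8, √7]) × {1/9}) ∪ ((-1/9, 3) × {-41/8, -5/6, -5/12, -3/8, 2/7, 5/7, 6/7})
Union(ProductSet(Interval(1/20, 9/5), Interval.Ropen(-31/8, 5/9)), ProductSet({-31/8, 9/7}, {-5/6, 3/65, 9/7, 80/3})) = Union(ProductSet({-31/8, 9/7}, {-5/6, 3/65, 9/7, 80/3}), ProductSet(Interval(1/20, 9/5), Interval.Ropen(-31/8, 5/9)))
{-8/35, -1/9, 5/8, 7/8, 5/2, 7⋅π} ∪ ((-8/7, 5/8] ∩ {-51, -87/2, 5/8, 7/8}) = {-8/35, -1/9, 5/8, 7/8, 5/2, 7⋅π}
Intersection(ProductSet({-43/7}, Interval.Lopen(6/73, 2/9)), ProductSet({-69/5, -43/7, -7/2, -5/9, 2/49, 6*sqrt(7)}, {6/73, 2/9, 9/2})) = ProductSet({-43/7}, {2/9})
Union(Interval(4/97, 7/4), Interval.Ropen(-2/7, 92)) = Interval.Ropen(-2/7, 92)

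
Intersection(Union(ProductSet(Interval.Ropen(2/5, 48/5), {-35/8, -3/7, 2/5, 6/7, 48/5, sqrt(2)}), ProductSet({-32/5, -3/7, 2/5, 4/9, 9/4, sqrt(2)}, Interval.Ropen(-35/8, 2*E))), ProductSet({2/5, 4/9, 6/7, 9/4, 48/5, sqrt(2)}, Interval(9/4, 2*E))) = ProductSet({2/5, 4/9, 9/4, sqrt(2)}, Interval.Ropen(9/4, 2*E))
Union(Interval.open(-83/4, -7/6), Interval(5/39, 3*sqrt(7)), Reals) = Interval(-oo, oo)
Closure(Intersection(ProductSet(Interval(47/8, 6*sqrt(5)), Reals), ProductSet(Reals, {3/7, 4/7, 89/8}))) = ProductSet(Interval(47/8, 6*sqrt(5)), {3/7, 4/7, 89/8})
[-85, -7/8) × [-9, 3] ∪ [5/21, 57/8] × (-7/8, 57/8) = ([-85, -7/8) × [-9, 3]) ∪ ([5/21, 57/8] × (-7/8, 57/8))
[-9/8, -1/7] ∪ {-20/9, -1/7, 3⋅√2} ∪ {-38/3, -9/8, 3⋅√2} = {-38/3, -20/9, 3⋅√2} ∪ [-9/8, -1/7]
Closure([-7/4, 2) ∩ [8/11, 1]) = [8/11, 1]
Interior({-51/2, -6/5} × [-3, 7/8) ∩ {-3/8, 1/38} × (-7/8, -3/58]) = ∅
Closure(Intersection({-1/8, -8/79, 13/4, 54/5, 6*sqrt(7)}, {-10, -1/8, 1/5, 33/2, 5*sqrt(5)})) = {-1/8}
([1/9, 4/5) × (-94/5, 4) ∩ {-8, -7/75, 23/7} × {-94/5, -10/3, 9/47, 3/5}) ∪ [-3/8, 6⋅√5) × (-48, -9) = [-3/8, 6⋅√5) × (-48, -9)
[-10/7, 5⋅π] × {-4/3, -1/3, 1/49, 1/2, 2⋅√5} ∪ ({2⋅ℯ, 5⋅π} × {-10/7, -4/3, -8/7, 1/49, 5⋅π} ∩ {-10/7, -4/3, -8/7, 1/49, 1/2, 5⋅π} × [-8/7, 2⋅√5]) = ({5⋅π} × {-8/7, 1/49}) ∪ ([-10/7, 5⋅π] × {-4/3, -1/3, 1/49, 1/2, 2⋅√5})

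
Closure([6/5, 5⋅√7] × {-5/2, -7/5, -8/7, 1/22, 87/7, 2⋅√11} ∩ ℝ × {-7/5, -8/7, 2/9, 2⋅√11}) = [6/5, 5⋅√7] × {-7/5, -8/7, 2⋅√11}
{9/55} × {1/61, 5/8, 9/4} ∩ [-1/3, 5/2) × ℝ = {9/55} × {1/61, 5/8, 9/4}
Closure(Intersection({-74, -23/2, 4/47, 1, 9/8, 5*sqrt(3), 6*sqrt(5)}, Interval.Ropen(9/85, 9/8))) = {1}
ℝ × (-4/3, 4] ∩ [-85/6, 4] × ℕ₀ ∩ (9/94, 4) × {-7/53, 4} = (9/94, 4) × {4}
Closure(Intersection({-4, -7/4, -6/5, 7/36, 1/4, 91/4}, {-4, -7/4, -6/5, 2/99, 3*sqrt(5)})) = {-4, -7/4, -6/5}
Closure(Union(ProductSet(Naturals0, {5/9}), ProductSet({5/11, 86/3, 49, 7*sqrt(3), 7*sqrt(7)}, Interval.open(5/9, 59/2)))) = Union(ProductSet({5/11, 86/3, 49, 7*sqrt(3), 7*sqrt(7)}, Interval(5/9, 59/2)), ProductSet(Naturals0, {5/9}))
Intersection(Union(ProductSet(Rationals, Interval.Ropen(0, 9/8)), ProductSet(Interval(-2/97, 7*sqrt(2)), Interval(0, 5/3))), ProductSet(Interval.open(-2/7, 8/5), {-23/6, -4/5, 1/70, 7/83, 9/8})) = Union(ProductSet(Intersection(Interval.open(-2/7, 8/5), Rationals), {1/70, 7/83}), ProductSet(Interval.Ropen(-2/97, 8/5), {1/70, 7/83, 9/8}))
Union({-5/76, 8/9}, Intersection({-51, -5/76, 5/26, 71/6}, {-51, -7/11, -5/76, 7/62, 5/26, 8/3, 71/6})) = {-51, -5/76, 5/26, 8/9, 71/6}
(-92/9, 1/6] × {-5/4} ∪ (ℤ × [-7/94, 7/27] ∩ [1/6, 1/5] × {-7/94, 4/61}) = (-92/9, 1/6] × {-5/4}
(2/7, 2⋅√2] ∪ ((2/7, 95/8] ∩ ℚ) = (2/7, 2⋅√2] ∪ (ℚ ∩ (2/7, 95/8])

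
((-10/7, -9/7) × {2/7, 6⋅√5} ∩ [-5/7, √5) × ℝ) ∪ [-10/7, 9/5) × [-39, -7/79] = [-10/7, 9/5) × [-39, -7/79]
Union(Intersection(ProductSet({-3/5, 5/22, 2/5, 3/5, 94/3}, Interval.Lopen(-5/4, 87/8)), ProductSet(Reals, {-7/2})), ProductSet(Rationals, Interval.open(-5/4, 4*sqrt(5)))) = ProductSet(Rationals, Interval.open(-5/4, 4*sqrt(5)))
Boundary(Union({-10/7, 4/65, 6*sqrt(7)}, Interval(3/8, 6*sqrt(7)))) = {-10/7, 4/65, 3/8, 6*sqrt(7)}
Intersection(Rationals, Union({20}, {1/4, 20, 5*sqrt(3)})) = {1/4, 20}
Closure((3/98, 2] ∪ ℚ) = ℚ ∪ (-∞, ∞)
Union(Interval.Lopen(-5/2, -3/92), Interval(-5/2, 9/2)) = Interval(-5/2, 9/2)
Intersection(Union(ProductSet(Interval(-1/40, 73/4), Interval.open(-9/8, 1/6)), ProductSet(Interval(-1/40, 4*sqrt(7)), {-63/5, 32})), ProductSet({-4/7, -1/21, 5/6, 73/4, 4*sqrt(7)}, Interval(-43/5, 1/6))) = ProductSet({5/6, 73/4, 4*sqrt(7)}, Interval.open(-9/8, 1/6))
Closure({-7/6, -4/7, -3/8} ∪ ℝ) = ℝ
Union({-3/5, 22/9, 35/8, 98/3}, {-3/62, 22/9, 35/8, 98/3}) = {-3/5, -3/62, 22/9, 35/8, 98/3}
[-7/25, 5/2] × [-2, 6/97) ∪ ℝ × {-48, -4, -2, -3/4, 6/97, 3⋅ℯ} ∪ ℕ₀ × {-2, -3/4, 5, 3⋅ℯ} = (ℕ₀ × {-2, -3/4, 5, 3⋅ℯ}) ∪ ([-7/25, 5/2] × [-2, 6/97)) ∪ (ℝ × {-48, -4, -2, -3/4, 6/97, 3⋅ℯ})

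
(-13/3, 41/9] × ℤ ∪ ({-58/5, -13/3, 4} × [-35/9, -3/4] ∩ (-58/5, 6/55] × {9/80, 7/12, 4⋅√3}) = (-13/3, 41/9] × ℤ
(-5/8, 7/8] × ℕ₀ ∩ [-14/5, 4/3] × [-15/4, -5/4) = ∅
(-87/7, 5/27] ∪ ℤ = ℤ ∪ (-87/7, 5/27]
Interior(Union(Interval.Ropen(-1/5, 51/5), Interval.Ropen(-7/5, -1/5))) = Interval.open(-7/5, 51/5)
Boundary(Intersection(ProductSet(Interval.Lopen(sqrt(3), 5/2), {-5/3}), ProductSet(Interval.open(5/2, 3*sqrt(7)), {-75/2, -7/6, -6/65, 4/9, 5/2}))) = EmptySet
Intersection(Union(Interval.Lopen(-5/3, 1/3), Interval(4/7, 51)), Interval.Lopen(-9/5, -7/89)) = Interval.Lopen(-5/3, -7/89)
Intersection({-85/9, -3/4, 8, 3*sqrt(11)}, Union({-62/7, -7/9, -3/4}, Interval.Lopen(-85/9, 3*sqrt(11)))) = {-3/4, 8, 3*sqrt(11)}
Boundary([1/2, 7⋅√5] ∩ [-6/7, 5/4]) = {1/2, 5/4}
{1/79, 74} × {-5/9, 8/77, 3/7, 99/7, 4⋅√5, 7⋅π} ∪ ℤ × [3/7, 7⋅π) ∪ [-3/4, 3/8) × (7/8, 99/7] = (ℤ × [3/7, 7⋅π)) ∪ ([-3/4, 3/8) × (7/8, 99/7]) ∪ ({1/79, 74} × {-5/9, 8/77, 3/7, 99/7, 4⋅√5, 7⋅π})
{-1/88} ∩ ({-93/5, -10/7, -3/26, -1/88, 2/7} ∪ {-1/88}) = {-1/88}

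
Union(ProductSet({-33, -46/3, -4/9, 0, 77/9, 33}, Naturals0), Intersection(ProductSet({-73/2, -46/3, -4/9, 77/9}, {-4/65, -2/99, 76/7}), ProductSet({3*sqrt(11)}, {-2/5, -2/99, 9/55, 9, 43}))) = ProductSet({-33, -46/3, -4/9, 0, 77/9, 33}, Naturals0)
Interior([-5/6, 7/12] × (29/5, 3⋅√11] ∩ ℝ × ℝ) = (-5/6, 7/12) × (29/5, 3⋅√11)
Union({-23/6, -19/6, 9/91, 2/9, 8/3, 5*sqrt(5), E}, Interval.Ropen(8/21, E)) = Union({-23/6, -19/6, 9/91, 2/9, 5*sqrt(5)}, Interval(8/21, E))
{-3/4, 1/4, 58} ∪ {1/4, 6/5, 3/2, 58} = {-3/4, 1/4, 6/5, 3/2, 58}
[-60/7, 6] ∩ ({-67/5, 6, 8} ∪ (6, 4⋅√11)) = {6}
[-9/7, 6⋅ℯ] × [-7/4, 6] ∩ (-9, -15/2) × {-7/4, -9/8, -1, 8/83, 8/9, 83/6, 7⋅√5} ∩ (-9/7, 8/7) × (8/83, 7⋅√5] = ∅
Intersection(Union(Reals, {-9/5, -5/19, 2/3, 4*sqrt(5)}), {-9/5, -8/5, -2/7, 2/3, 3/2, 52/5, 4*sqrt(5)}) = {-9/5, -8/5, -2/7, 2/3, 3/2, 52/5, 4*sqrt(5)}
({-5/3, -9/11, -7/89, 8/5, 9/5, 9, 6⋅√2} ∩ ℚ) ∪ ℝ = ℝ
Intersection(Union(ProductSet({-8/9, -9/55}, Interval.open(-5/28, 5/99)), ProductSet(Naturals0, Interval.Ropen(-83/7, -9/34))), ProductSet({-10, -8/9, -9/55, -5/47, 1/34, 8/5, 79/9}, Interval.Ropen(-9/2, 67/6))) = ProductSet({-8/9, -9/55}, Interval.open(-5/28, 5/99))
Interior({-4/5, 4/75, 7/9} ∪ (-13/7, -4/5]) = (-13/7, -4/5)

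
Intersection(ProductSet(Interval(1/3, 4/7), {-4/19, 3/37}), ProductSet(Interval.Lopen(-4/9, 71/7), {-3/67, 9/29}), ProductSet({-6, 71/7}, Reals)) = EmptySet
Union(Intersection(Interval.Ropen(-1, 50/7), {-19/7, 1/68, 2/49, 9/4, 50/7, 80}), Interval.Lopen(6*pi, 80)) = Union({1/68, 2/49, 9/4}, Interval.Lopen(6*pi, 80))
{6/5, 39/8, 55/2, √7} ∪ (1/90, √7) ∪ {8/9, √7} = (1/90, √7] ∪ {39/8, 55/2}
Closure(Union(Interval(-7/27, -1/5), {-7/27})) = Interval(-7/27, -1/5)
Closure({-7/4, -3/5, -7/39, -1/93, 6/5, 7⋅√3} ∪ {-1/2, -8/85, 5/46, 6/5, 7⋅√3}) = {-7/4, -3/5, -1/2, -7/39, -8/85, -1/93, 5/46, 6/5, 7⋅√3}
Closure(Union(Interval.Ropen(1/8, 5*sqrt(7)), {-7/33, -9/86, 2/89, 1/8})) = Union({-7/33, -9/86, 2/89}, Interval(1/8, 5*sqrt(7)))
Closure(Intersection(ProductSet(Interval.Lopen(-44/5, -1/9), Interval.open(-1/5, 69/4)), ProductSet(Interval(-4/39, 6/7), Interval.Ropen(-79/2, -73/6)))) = EmptySet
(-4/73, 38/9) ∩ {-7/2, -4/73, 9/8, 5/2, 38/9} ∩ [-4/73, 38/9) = {9/8, 5/2}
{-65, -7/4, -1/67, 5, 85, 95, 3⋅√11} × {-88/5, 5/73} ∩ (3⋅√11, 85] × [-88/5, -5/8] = {85} × {-88/5}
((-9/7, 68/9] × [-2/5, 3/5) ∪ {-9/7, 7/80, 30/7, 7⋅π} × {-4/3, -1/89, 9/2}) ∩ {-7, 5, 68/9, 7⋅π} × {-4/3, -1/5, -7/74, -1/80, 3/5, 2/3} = ({7⋅π} × {-4/3}) ∪ ({5, 68/9} × {-1/5, -7/74, -1/80})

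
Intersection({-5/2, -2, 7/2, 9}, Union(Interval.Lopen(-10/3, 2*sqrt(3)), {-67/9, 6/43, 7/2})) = {-5/2, -2, 7/2}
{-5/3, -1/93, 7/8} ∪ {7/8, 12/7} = {-5/3, -1/93, 7/8, 12/7}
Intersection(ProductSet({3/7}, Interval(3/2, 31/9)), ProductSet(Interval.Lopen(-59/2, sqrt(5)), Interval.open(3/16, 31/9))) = ProductSet({3/7}, Interval.Ropen(3/2, 31/9))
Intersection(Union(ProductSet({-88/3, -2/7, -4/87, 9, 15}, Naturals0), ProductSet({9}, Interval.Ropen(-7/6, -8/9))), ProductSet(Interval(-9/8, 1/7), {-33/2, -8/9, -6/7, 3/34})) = EmptySet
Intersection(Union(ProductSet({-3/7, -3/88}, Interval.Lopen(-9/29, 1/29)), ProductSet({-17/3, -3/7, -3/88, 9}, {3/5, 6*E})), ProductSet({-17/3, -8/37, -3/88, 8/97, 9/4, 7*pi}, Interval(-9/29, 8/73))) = ProductSet({-3/88}, Interval.Lopen(-9/29, 1/29))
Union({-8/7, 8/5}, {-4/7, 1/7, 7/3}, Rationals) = Rationals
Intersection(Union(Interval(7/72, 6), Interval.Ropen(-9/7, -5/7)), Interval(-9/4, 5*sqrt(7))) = Union(Interval.Ropen(-9/7, -5/7), Interval(7/72, 6))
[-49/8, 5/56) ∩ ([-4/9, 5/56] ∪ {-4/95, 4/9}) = [-4/9, 5/56)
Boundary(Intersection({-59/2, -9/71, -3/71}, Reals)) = {-59/2, -9/71, -3/71}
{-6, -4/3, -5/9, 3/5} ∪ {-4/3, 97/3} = {-6, -4/3, -5/9, 3/5, 97/3}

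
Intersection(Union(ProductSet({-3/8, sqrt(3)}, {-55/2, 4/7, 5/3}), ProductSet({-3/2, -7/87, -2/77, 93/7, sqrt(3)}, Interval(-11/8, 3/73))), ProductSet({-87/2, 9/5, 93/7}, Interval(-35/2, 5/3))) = ProductSet({93/7}, Interval(-11/8, 3/73))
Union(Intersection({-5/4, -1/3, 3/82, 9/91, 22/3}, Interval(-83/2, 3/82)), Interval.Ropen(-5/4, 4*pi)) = Interval.Ropen(-5/4, 4*pi)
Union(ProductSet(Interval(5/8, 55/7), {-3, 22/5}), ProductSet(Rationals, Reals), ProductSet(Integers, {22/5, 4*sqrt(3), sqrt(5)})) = Union(ProductSet(Interval(5/8, 55/7), {-3, 22/5}), ProductSet(Rationals, Reals))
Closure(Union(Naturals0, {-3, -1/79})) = Union({-3, -1/79}, Naturals0)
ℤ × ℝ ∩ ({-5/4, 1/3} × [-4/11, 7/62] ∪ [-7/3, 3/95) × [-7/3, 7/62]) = {-2, -1, 0} × [-7/3, 7/62]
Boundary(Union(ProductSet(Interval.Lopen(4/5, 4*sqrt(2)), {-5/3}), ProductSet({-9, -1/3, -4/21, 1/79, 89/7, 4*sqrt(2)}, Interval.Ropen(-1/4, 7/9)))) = Union(ProductSet({-9, -1/3, -4/21, 1/79, 89/7, 4*sqrt(2)}, Interval(-1/4, 7/9)), ProductSet(Interval(4/5, 4*sqrt(2)), {-5/3}))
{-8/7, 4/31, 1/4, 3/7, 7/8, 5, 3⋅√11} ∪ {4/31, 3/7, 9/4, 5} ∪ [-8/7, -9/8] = [-8/7, -9/8] ∪ {4/31, 1/4, 3/7, 7/8, 9/4, 5, 3⋅√11}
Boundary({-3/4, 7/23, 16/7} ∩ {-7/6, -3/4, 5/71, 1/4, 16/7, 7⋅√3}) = {-3/4, 16/7}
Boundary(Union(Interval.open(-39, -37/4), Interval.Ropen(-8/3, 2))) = {-39, -37/4, -8/3, 2}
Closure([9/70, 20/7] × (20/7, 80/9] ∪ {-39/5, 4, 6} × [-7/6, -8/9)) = ({-39/5, 4, 6} × [-7/6, -8/9]) ∪ ([9/70, 20/7] × [20/7, 80/9])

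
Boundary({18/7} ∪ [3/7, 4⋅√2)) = {3/7, 4⋅√2}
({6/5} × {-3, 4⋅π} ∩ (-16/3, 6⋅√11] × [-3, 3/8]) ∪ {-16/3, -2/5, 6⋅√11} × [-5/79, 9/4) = ({6/5} × {-3}) ∪ ({-16/3, -2/5, 6⋅√11} × [-5/79, 9/4))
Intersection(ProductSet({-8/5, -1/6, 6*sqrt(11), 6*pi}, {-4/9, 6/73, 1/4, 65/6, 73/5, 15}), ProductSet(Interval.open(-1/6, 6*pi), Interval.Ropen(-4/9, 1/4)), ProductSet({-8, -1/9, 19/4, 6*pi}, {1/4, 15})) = EmptySet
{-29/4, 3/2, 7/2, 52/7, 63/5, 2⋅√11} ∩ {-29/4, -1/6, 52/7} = {-29/4, 52/7}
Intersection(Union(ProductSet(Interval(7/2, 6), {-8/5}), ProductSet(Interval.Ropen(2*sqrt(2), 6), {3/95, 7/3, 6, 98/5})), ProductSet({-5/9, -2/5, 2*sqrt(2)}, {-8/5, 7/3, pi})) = ProductSet({2*sqrt(2)}, {7/3})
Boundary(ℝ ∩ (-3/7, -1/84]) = {-3/7, -1/84}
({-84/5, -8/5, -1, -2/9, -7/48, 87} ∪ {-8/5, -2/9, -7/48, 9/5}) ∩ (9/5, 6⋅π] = ∅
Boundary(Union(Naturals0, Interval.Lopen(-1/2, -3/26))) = Union(Complement(Naturals0, Interval.open(-1/2, -3/26)), {-1/2, -3/26})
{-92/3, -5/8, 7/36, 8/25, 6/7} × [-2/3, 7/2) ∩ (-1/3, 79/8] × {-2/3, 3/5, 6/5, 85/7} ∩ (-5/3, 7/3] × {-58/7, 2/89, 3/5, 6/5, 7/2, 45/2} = {7/36, 8/25, 6/7} × {3/5, 6/5}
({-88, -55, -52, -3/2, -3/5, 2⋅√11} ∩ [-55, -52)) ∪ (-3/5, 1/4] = {-55} ∪ (-3/5, 1/4]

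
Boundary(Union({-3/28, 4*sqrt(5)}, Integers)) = Union({-3/28, 4*sqrt(5)}, Integers)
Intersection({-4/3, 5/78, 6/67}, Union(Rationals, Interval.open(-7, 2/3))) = {-4/3, 5/78, 6/67}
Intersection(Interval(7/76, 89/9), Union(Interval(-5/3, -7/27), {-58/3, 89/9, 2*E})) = {89/9, 2*E}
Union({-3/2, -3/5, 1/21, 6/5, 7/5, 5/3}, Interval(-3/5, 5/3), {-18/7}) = Union({-18/7, -3/2}, Interval(-3/5, 5/3))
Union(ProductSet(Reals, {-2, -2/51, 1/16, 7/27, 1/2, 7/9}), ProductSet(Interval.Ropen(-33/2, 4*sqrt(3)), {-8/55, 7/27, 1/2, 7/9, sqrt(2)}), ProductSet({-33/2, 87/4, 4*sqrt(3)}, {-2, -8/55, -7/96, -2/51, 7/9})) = Union(ProductSet({-33/2, 87/4, 4*sqrt(3)}, {-2, -8/55, -7/96, -2/51, 7/9}), ProductSet(Interval.Ropen(-33/2, 4*sqrt(3)), {-8/55, 7/27, 1/2, 7/9, sqrt(2)}), ProductSet(Reals, {-2, -2/51, 1/16, 7/27, 1/2, 7/9}))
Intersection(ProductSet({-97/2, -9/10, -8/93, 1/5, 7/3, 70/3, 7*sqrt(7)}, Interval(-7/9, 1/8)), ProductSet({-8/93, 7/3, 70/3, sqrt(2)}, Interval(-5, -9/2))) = EmptySet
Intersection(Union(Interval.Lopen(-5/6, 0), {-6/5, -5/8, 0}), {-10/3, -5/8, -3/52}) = {-5/8, -3/52}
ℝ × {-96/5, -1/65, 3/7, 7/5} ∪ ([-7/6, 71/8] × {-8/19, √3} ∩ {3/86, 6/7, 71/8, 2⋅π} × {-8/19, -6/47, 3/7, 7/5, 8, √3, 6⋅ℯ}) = (ℝ × {-96/5, -1/65, 3/7, 7/5}) ∪ ({3/86, 6/7, 71/8, 2⋅π} × {-8/19, √3})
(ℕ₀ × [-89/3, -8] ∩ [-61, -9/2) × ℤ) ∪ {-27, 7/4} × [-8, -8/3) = {-27, 7/4} × [-8, -8/3)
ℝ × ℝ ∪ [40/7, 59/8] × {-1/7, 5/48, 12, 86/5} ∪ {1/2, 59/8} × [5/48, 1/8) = ℝ × ℝ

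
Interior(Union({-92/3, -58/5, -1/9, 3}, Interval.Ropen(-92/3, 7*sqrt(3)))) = Interval.open(-92/3, 7*sqrt(3))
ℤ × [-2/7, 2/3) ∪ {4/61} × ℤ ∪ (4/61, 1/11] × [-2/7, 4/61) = ({4/61} × ℤ) ∪ (ℤ × [-2/7, 2/3)) ∪ ((4/61, 1/11] × [-2/7, 4/61))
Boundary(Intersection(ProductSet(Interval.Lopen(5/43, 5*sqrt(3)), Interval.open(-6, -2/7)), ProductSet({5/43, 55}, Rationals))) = EmptySet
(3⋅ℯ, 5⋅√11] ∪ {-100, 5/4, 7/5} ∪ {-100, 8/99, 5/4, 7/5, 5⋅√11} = {-100, 8/99, 5/4, 7/5} ∪ (3⋅ℯ, 5⋅√11]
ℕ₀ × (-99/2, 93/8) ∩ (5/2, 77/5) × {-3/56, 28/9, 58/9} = {3, 4, …, 15} × {-3/56, 28/9, 58/9}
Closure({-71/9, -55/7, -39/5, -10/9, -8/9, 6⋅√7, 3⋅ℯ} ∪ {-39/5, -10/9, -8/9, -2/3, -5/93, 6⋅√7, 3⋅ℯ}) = {-71/9, -55/7, -39/5, -10/9, -8/9, -2/3, -5/93, 6⋅√7, 3⋅ℯ}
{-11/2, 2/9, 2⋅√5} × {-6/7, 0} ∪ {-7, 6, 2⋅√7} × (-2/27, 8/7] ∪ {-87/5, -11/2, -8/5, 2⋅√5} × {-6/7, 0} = ({-7, 6, 2⋅√7} × (-2/27, 8/7]) ∪ ({-87/5, -11/2, -8/5, 2/9, 2⋅√5} × {-6/7, 0})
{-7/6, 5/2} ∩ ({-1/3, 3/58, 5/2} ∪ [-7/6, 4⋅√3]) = {-7/6, 5/2}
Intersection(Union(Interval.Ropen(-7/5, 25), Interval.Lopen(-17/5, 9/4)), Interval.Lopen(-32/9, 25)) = Interval.open(-17/5, 25)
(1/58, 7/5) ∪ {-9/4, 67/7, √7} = {-9/4, 67/7, √7} ∪ (1/58, 7/5)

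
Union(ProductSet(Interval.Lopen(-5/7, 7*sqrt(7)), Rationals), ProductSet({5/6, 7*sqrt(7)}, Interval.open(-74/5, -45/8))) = Union(ProductSet({5/6, 7*sqrt(7)}, Interval.open(-74/5, -45/8)), ProductSet(Interval.Lopen(-5/7, 7*sqrt(7)), Rationals))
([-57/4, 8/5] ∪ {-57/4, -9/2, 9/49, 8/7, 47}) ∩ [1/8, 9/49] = [1/8, 9/49]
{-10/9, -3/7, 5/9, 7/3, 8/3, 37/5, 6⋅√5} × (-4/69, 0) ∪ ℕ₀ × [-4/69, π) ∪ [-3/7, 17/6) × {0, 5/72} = (ℕ₀ × [-4/69, π)) ∪ ([-3/7, 17/6) × {0, 5/72}) ∪ ({-10/9, -3/7, 5/9, 7/3, 8/3, 37/5, 6⋅√5} × (-4/69, 0))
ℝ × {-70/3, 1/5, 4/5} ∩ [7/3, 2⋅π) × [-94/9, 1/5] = [7/3, 2⋅π) × {1/5}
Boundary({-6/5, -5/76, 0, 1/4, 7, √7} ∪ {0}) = {-6/5, -5/76, 0, 1/4, 7, √7}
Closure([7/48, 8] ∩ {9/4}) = {9/4}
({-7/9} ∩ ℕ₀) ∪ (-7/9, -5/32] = (-7/9, -5/32]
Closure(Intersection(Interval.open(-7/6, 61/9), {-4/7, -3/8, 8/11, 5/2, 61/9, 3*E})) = {-4/7, -3/8, 8/11, 5/2}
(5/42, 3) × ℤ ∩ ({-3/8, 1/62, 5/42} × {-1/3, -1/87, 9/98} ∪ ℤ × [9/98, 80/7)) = {1, 2} × {1, 2, …, 11}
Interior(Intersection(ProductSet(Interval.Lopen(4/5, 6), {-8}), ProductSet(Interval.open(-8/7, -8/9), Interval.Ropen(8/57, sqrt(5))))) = EmptySet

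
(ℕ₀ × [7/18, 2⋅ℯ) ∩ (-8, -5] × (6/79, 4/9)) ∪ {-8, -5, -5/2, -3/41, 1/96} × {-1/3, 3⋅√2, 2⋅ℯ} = {-8, -5, -5/2, -3/41, 1/96} × {-1/3, 3⋅√2, 2⋅ℯ}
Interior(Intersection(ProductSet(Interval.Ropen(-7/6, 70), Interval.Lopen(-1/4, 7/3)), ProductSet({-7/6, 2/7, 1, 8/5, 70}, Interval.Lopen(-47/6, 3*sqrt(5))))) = EmptySet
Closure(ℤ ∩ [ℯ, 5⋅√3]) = {3, 4, …, 8}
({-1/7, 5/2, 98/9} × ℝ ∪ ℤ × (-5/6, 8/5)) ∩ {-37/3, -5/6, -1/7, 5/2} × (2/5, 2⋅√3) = {-1/7, 5/2} × (2/5, 2⋅√3)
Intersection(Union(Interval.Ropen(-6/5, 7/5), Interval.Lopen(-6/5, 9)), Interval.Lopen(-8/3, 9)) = Interval(-6/5, 9)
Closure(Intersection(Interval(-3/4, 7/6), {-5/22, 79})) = {-5/22}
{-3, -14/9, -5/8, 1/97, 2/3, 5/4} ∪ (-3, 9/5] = [-3, 9/5]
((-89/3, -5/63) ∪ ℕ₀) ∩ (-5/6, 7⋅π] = (-5/6, -5/63) ∪ {0, 1, …, 21}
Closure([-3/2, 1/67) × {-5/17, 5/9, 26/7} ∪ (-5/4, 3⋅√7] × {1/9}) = ([-3/2, 1/67] × {-5/17, 5/9, 26/7}) ∪ ([-5/4, 3⋅√7] × {1/9})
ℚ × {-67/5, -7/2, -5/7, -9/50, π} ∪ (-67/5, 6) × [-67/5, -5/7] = (ℚ × {-67/5, -7/2, -5/7, -9/50, π}) ∪ ((-67/5, 6) × [-67/5, -5/7])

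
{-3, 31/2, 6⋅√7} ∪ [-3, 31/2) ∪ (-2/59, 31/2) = [-3, 31/2] ∪ {6⋅√7}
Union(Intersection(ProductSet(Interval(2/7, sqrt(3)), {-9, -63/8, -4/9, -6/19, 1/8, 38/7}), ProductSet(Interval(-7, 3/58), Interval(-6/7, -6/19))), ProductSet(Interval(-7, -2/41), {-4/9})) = ProductSet(Interval(-7, -2/41), {-4/9})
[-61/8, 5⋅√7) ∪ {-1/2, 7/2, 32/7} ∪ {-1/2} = [-61/8, 5⋅√7)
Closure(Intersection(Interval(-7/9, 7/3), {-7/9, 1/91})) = {-7/9, 1/91}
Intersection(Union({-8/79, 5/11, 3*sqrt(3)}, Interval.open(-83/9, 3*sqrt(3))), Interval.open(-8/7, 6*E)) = Interval.Lopen(-8/7, 3*sqrt(3))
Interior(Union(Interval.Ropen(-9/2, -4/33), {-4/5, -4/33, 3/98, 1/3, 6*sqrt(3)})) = Interval.open(-9/2, -4/33)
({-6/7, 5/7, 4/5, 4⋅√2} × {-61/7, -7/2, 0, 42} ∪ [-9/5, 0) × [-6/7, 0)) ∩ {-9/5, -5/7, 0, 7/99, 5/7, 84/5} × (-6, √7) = ({5/7} × {-7/2, 0}) ∪ ({-9/5, -5/7} × [-6/7, 0))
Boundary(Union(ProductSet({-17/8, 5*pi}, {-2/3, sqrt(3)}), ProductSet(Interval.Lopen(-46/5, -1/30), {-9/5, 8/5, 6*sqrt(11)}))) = Union(ProductSet({-17/8, 5*pi}, {-2/3, sqrt(3)}), ProductSet(Interval(-46/5, -1/30), {-9/5, 8/5, 6*sqrt(11)}))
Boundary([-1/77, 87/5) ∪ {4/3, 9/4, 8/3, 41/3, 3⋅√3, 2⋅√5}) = {-1/77, 87/5}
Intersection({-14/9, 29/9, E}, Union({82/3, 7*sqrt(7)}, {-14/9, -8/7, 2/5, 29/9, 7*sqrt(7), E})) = {-14/9, 29/9, E}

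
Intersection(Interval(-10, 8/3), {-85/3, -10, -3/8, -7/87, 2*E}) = {-10, -3/8, -7/87}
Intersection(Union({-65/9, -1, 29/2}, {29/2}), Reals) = {-65/9, -1, 29/2}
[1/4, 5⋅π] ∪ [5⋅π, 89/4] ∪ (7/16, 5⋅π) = [1/4, 89/4]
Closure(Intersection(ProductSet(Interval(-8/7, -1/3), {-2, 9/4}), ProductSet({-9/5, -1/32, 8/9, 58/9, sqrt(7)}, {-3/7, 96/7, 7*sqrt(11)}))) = EmptySet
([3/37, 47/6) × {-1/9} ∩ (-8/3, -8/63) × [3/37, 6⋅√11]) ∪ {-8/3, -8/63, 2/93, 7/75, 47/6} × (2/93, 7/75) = {-8/3, -8/63, 2/93, 7/75, 47/6} × (2/93, 7/75)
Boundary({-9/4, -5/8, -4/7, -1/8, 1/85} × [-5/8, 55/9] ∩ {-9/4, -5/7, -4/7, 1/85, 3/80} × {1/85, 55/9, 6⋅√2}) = {-9/4, -4/7, 1/85} × {1/85, 55/9}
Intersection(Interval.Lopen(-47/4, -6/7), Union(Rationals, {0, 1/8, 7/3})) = Intersection(Interval.Lopen(-47/4, -6/7), Rationals)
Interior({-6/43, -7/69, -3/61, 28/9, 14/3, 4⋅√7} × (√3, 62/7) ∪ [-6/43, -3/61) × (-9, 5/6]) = (-6/43, -3/61) × (-9, 5/6)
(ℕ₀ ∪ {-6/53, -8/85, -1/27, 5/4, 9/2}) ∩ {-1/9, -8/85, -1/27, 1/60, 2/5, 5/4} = {-8/85, -1/27, 5/4}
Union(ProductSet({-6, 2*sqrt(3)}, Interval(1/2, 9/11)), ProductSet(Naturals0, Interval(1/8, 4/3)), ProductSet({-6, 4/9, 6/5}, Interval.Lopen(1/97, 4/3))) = Union(ProductSet({-6, 2*sqrt(3)}, Interval(1/2, 9/11)), ProductSet({-6, 4/9, 6/5}, Interval.Lopen(1/97, 4/3)), ProductSet(Naturals0, Interval(1/8, 4/3)))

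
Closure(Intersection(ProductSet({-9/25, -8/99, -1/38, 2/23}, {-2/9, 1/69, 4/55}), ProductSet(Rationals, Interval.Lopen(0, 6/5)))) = ProductSet({-9/25, -8/99, -1/38, 2/23}, {1/69, 4/55})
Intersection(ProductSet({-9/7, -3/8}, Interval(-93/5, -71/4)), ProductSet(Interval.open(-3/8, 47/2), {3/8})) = EmptySet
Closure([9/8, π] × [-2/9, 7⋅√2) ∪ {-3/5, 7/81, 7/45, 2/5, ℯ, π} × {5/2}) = ({-3/5, 7/81, 7/45, 2/5, ℯ, π} × {5/2}) ∪ ([9/8, π] × [-2/9, 7⋅√2])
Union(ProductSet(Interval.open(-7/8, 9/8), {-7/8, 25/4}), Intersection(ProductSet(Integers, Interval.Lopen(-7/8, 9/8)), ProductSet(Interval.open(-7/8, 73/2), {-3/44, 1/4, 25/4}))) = Union(ProductSet(Interval.open(-7/8, 9/8), {-7/8, 25/4}), ProductSet(Range(0, 37, 1), {-3/44, 1/4}))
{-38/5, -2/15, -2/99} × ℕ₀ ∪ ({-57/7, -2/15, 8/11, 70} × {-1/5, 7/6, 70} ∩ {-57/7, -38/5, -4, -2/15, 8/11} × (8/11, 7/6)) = {-38/5, -2/15, -2/99} × ℕ₀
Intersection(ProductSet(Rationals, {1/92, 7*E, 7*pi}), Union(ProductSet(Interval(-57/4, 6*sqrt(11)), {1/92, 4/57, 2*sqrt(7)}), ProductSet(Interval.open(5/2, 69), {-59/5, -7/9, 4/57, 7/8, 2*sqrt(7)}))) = ProductSet(Intersection(Interval(-57/4, 6*sqrt(11)), Rationals), {1/92})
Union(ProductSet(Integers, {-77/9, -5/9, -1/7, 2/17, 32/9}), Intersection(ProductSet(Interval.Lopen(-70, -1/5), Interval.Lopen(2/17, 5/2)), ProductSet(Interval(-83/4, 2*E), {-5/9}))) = ProductSet(Integers, {-77/9, -5/9, -1/7, 2/17, 32/9})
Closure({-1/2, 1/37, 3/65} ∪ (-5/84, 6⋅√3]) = {-1/2} ∪ [-5/84, 6⋅√3]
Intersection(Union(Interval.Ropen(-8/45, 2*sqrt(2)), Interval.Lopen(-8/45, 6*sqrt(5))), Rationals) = Intersection(Interval(-8/45, 6*sqrt(5)), Rationals)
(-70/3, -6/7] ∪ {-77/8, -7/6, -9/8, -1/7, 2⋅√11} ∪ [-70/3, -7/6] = [-70/3, -6/7] ∪ {-1/7, 2⋅√11}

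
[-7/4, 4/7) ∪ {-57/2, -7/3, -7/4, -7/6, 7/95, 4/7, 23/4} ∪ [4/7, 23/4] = {-57/2, -7/3} ∪ [-7/4, 23/4]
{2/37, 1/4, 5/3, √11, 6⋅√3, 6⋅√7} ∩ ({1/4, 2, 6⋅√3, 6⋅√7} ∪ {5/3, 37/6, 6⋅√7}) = {1/4, 5/3, 6⋅√3, 6⋅√7}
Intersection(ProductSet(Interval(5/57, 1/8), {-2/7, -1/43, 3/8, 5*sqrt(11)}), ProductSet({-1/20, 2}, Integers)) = EmptySet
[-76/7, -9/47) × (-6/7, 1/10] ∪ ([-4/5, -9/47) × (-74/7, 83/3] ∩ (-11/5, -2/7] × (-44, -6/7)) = ([-76/7, -9/47) × (-6/7, 1/10]) ∪ ([-4/5, -2/7] × (-74/7, -6/7))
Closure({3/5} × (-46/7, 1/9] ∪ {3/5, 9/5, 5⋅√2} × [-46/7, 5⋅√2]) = {3/5, 9/5, 5⋅√2} × [-46/7, 5⋅√2]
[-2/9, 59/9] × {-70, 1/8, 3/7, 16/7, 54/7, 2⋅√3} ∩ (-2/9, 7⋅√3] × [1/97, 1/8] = (-2/9, 59/9] × {1/8}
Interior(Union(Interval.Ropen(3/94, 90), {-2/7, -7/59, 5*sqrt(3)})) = Interval.open(3/94, 90)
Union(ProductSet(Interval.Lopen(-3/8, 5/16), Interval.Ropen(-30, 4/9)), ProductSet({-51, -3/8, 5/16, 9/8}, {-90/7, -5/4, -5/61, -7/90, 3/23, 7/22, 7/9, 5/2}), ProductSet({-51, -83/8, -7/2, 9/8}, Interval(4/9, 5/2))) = Union(ProductSet({-51, -83/8, -7/2, 9/8}, Interval(4/9, 5/2)), ProductSet({-51, -3/8, 5/16, 9/8}, {-90/7, -5/4, -5/61, -7/90, 3/23, 7/22, 7/9, 5/2}), ProductSet(Interval.Lopen(-3/8, 5/16), Interval.Ropen(-30, 4/9)))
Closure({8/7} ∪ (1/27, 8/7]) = [1/27, 8/7]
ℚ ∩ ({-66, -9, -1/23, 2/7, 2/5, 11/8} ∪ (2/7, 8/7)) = {-66, -9, -1/23, 11/8} ∪ (ℚ ∩ [2/7, 8/7))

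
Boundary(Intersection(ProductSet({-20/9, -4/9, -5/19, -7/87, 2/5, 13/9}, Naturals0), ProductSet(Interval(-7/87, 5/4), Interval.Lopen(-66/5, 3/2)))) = ProductSet({-7/87, 2/5}, Range(0, 2, 1))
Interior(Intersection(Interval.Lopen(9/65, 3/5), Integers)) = EmptySet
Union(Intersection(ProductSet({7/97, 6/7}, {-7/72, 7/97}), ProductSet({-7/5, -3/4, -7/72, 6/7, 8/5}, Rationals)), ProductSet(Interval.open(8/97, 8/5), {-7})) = Union(ProductSet({6/7}, {-7/72, 7/97}), ProductSet(Interval.open(8/97, 8/5), {-7}))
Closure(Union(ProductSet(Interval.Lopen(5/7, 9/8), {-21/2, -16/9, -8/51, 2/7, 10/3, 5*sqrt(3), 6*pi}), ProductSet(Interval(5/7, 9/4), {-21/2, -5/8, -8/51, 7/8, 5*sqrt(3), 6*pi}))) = Union(ProductSet(Interval(5/7, 9/8), {-21/2, -16/9, -8/51, 2/7, 10/3, 5*sqrt(3), 6*pi}), ProductSet(Interval(5/7, 9/4), {-21/2, -5/8, -8/51, 7/8, 5*sqrt(3), 6*pi}))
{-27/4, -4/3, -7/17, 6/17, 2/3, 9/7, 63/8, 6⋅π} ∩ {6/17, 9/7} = {6/17, 9/7}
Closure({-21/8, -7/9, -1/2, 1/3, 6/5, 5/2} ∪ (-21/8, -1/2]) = [-21/8, -1/2] ∪ {1/3, 6/5, 5/2}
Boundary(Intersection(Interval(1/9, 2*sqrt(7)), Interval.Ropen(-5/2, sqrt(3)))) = {1/9, sqrt(3)}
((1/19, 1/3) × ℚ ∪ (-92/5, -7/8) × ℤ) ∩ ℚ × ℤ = ((ℚ ∩ (-92/5, -7/8)) ∪ (ℚ ∩ (1/19, 1/3))) × ℤ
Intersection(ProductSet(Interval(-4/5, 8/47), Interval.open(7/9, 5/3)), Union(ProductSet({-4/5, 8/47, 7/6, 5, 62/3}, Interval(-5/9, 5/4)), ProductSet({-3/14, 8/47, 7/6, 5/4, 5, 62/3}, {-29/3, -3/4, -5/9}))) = ProductSet({-4/5, 8/47}, Interval.Lopen(7/9, 5/4))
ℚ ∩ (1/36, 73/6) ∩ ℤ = {1, 2, …, 12}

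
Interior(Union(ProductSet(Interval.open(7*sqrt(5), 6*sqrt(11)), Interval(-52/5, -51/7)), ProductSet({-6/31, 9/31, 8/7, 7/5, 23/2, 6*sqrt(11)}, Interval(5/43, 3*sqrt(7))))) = ProductSet(Interval.open(7*sqrt(5), 6*sqrt(11)), Interval.open(-52/5, -51/7))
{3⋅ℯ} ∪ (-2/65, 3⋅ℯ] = (-2/65, 3⋅ℯ]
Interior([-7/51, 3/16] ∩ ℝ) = (-7/51, 3/16)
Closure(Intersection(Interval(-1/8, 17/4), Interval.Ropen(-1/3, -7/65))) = Interval(-1/8, -7/65)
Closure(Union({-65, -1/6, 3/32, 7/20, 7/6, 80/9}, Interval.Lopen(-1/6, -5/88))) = Union({-65, 3/32, 7/20, 7/6, 80/9}, Interval(-1/6, -5/88))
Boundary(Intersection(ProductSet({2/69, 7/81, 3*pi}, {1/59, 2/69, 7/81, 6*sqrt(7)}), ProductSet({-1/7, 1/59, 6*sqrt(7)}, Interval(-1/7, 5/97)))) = EmptySet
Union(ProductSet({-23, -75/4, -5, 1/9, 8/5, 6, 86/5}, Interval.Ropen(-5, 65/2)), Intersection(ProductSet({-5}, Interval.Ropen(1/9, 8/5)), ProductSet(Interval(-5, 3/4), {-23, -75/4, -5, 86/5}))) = ProductSet({-23, -75/4, -5, 1/9, 8/5, 6, 86/5}, Interval.Ropen(-5, 65/2))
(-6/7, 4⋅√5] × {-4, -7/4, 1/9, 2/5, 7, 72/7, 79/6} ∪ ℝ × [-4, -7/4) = (ℝ × [-4, -7/4)) ∪ ((-6/7, 4⋅√5] × {-4, -7/4, 1/9, 2/5, 7, 72/7, 79/6})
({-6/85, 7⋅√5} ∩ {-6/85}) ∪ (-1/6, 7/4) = (-1/6, 7/4)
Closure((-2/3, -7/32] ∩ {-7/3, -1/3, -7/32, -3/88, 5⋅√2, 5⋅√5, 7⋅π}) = {-1/3, -7/32}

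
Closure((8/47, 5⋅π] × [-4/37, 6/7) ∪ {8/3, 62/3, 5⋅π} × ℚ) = ({62/3, 5⋅π} × ℝ) ∪ ({8/47, 5⋅π} × [-4/37, 6/7]) ∪ ([8/47, 5⋅π] × {-4/37, 6/7}) ∪ ((8/47, 5⋅π] × [-4/37, 6/7)) ∪ ({8/3, 62/3, 5⋅π} × (ℚ ∪ (-∞, -4/37] ∪ [6/7, ∞)))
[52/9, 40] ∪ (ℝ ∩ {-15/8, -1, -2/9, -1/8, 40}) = {-15/8, -1, -2/9, -1/8} ∪ [52/9, 40]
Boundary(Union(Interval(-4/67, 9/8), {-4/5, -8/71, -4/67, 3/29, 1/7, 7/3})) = {-4/5, -8/71, -4/67, 9/8, 7/3}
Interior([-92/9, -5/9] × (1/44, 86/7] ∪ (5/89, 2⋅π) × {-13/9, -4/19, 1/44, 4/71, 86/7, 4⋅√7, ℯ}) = (-92/9, -5/9) × (1/44, 86/7)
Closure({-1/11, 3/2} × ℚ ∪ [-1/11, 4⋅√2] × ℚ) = [-1/11, 4⋅√2] × ℝ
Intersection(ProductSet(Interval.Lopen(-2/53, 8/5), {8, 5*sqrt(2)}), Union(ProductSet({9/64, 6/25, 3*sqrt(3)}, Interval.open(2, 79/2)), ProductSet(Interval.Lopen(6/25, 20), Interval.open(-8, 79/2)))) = ProductSet(Union({9/64}, Interval(6/25, 8/5)), {8, 5*sqrt(2)})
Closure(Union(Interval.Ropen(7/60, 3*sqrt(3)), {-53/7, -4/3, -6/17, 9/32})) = Union({-53/7, -4/3, -6/17}, Interval(7/60, 3*sqrt(3)))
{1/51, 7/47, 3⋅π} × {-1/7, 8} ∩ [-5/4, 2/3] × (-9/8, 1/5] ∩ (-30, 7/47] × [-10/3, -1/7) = ∅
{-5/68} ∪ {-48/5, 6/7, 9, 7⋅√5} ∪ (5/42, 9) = {-48/5, -5/68, 7⋅√5} ∪ (5/42, 9]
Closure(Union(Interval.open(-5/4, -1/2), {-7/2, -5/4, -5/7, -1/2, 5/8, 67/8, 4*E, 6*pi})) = Union({-7/2, 5/8, 67/8, 4*E, 6*pi}, Interval(-5/4, -1/2))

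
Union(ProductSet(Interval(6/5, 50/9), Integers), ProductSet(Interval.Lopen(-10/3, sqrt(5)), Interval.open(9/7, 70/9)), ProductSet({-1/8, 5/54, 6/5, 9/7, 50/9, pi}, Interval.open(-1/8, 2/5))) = Union(ProductSet({-1/8, 5/54, 6/5, 9/7, 50/9, pi}, Interval.open(-1/8, 2/5)), ProductSet(Interval.Lopen(-10/3, sqrt(5)), Interval.open(9/7, 70/9)), ProductSet(Interval(6/5, 50/9), Integers))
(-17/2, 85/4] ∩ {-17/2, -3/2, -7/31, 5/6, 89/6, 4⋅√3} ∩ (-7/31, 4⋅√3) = {5/6}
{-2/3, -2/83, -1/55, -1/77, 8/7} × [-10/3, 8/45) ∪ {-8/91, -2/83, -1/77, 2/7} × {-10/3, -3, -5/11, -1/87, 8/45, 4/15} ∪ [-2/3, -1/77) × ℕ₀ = ([-2/3, -1/77) × ℕ₀) ∪ ({-2/3, -2/83, -1/55, -1/77, 8/7} × [-10/3, 8/45)) ∪ ({-8/91, -2/83, -1/77, 2/7} × {-10/3, -3, -5/11, -1/87, 8/45, 4/15})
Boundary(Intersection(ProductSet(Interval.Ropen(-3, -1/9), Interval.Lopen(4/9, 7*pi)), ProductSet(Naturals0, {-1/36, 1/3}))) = EmptySet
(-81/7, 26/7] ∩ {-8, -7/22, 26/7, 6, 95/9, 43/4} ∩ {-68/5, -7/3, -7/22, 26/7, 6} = {-7/22, 26/7}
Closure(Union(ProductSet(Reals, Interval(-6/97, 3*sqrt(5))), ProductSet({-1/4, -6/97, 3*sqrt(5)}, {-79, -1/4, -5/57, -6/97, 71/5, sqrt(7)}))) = Union(ProductSet({-1/4, -6/97, 3*sqrt(5)}, {-79, -1/4, -5/57, -6/97, 71/5, sqrt(7)}), ProductSet(Reals, Interval(-6/97, 3*sqrt(5))))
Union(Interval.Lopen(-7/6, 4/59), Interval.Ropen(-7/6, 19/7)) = Interval.Ropen(-7/6, 19/7)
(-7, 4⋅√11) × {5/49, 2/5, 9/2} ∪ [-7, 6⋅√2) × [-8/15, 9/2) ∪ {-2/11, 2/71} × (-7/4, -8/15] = ({-2/11, 2/71} × (-7/4, -8/15]) ∪ ((-7, 4⋅√11) × {5/49, 2/5, 9/2}) ∪ ([-7, 6⋅√2) × [-8/15, 9/2))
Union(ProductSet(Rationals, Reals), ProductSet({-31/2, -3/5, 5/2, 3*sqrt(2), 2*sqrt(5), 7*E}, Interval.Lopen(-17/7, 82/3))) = Union(ProductSet({-31/2, -3/5, 5/2, 3*sqrt(2), 2*sqrt(5), 7*E}, Interval.Lopen(-17/7, 82/3)), ProductSet(Rationals, Reals))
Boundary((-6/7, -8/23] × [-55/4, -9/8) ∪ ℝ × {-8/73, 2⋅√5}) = ({-6/7, -8/23} × [-55/4, -9/8]) ∪ ([-6/7, -8/23] × {-55/4, -9/8}) ∪ ((-∞, ∞) × {-8/73, 2⋅√5})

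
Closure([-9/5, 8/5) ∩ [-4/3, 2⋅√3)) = [-4/3, 8/5]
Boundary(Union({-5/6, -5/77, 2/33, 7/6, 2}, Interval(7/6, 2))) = {-5/6, -5/77, 2/33, 7/6, 2}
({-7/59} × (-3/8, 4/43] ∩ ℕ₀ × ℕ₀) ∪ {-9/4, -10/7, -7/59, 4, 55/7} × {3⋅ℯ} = {-9/4, -10/7, -7/59, 4, 55/7} × {3⋅ℯ}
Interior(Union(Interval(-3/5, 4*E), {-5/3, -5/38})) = Interval.open(-3/5, 4*E)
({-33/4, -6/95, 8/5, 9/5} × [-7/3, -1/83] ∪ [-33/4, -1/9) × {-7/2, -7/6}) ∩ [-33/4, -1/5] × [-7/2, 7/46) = ({-33/4} × [-7/3, -1/83]) ∪ ([-33/4, -1/5] × {-7/2, -7/6})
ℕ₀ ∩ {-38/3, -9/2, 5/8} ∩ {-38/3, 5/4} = ∅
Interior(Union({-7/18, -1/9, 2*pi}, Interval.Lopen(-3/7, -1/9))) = Interval.open(-3/7, -1/9)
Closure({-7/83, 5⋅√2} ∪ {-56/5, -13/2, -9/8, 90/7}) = {-56/5, -13/2, -9/8, -7/83, 90/7, 5⋅√2}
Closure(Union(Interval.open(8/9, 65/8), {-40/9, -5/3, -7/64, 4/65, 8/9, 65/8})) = Union({-40/9, -5/3, -7/64, 4/65}, Interval(8/9, 65/8))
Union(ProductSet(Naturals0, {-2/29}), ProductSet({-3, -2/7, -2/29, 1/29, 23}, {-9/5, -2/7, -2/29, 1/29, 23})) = Union(ProductSet({-3, -2/7, -2/29, 1/29, 23}, {-9/5, -2/7, -2/29, 1/29, 23}), ProductSet(Naturals0, {-2/29}))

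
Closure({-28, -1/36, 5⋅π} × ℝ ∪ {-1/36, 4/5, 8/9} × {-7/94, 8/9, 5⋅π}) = ({-28, -1/36, 5⋅π} × ℝ) ∪ ({-1/36, 4/5, 8/9} × {-7/94, 8/9, 5⋅π})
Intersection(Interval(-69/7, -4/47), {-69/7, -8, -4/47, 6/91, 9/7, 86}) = {-69/7, -8, -4/47}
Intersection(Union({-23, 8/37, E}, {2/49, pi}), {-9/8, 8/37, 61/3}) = {8/37}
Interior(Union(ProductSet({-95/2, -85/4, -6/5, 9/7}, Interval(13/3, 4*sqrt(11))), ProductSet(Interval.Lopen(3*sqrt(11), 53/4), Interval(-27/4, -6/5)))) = ProductSet(Interval.open(3*sqrt(11), 53/4), Interval.open(-27/4, -6/5))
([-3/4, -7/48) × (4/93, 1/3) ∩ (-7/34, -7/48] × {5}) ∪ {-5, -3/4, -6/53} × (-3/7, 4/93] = {-5, -3/4, -6/53} × (-3/7, 4/93]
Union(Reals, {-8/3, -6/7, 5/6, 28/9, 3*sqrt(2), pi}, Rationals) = Reals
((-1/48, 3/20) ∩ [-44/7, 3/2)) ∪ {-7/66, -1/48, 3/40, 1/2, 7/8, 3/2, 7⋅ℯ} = {-7/66, 1/2, 7/8, 3/2, 7⋅ℯ} ∪ [-1/48, 3/20)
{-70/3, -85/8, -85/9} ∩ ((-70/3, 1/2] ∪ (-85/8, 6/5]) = {-85/8, -85/9}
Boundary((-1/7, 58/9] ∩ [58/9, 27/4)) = {58/9}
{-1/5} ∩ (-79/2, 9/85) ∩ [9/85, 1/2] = ∅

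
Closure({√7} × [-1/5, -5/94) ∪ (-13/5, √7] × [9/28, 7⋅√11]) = ({√7} × [-1/5, -5/94]) ∪ ([-13/5, √7] × [9/28, 7⋅√11])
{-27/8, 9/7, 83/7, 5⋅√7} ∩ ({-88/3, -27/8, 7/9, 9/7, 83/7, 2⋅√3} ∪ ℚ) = {-27/8, 9/7, 83/7}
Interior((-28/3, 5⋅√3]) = (-28/3, 5⋅√3)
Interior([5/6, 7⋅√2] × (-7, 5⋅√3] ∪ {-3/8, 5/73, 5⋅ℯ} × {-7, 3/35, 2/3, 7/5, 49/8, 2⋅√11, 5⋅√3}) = (5/6, 7⋅√2) × (-7, 5⋅√3)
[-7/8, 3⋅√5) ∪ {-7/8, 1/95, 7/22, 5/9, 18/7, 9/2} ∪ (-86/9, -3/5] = (-86/9, 3⋅√5)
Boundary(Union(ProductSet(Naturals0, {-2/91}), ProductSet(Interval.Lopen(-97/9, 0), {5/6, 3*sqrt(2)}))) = Union(ProductSet(Interval(-97/9, 0), {5/6, 3*sqrt(2)}), ProductSet(Naturals0, {-2/91}))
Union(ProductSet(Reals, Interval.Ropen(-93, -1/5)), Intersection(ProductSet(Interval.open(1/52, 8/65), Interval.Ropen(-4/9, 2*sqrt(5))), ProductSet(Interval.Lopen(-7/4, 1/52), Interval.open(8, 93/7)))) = ProductSet(Reals, Interval.Ropen(-93, -1/5))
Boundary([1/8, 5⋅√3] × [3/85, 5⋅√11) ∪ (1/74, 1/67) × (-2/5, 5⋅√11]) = ({1/74, 1/67} × [-2/5, 5⋅√11]) ∪ ([1/74, 1/67] × {-2/5, 5⋅√11}) ∪ ({1/8, 5⋅√3} × [3/85, 5⋅√11]) ∪ ([1/8, 5⋅√3] × {3/85, 5⋅√11})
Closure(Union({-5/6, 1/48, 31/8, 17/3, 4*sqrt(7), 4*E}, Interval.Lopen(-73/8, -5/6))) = Union({1/48, 31/8, 17/3, 4*sqrt(7), 4*E}, Interval(-73/8, -5/6))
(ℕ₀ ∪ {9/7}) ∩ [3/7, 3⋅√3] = {1, 2, …, 5} ∪ {9/7}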